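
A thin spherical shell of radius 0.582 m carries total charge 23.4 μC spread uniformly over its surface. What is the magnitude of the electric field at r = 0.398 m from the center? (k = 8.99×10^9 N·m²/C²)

|E| = 0 V/m

By spherical symmetry E is radial; choose a Gaussian sphere of radius r = 0.398 m (inside the shell, r < 0.582 m).
All the charge is outside the Gaussian surface: Q_enc = 0, hence E = 0 everywhere inside the shell.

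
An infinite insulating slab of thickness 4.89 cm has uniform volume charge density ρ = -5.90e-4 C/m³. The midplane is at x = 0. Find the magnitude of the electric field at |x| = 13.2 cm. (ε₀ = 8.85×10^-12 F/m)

The point |x| = 13.2 cm lies outside the slab (half-thickness 0.02445 m). A symmetric pillbox spanning the full slab encloses Q_enc = ρ·d·A.
Flux = 2EA ⇒ E = |ρ|d/(2ε₀), independent of distance outside.
E = (5.90×10^-4)(0.0489)/(2·8.85×10^-12) = 1.63×10^6 N/C.

|E| ≈ 1.63e6 N/C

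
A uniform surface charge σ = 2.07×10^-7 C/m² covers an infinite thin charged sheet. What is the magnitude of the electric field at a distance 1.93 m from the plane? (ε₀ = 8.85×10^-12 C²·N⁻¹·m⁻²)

Choose a cylindrical pillbox piercing the sheet, end faces (area A) parallel to it.
Flux Φ = 2EA and Q_enc = σA, so 2EA = σA/ε₀ ⇒ E = |σ|/(2ε₀), independent of distance.
E = |σ|/(2ε₀) = (2.07×10^-7)/(2·8.85×10^-12) = 1.17×10^4 N/C.

|E| ≈ 1.17e4 N/C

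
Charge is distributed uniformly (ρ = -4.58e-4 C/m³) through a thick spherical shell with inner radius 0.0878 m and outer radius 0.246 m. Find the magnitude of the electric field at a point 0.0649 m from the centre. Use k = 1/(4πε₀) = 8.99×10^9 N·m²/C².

E = 0 (no enclosed charge)

Use a concentric Gaussian sphere at r = 0.0649 m (r < 0.0878 m, inside the empty cavity).
Q_enc = 0 (all charge lies at larger r); Gauss's law gives E = 0.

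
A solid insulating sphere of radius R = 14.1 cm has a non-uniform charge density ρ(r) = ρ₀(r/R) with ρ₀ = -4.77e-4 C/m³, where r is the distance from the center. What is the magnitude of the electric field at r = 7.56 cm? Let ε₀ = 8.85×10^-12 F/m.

Use a concentric Gaussian sphere at r = 7.56 cm (r < R).
Q_enc = ∫₀^r ρ(r')·4πr'² dr' = (4πρ₀/R) ∫₀^r r'^3 dr' = 4πρ₀ r^4/(4·R) = -3.472e-7 C.
Since E is radial and uniform over the Gaussian sphere, Φ = E·4πr² = Q_enc/ε₀.
E = |Q_enc|/(4πε₀r²) = (3.472×10^-7)/(4π·8.85×10^-12·(0.0756)²) = 5.46×10^5 N/C.

|E| ≈ 5.46e5 N/C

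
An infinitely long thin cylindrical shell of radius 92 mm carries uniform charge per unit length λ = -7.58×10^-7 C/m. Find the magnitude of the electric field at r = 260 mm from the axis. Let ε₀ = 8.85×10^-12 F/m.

|E| ≈ 5.24×10^4 N/C

Coaxial Gaussian cylinder, radius r = 260 mm, length L (r > 92 mm).
The full line charge is enclosed: λ_enc = -7.58e-7 C/m.
By Gauss's law (flux through the curved wall only), E·2πrL = λ_enc L/ε₀.
E = |λ_enc|/(2πε₀r) = (7.58×10^-7)/(2π·8.85×10^-12·0.26) = 5.24e4 N/C.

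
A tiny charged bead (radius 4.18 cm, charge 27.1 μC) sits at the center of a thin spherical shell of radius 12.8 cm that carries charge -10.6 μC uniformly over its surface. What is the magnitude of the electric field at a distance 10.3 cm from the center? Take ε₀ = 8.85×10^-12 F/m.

By spherical symmetry E is radial; choose a Gaussian sphere of radius r = 10.3 cm (between the bodies, 4.18 cm < r < 12.8 cm).
The shell at 12.8 cm lies outside the Gaussian surface, so Q_enc = 27.1 μC = 2.71e-5 C.
By Gauss's law, ∮E·dA = E·4πr² = Q_enc/ε₀.
E = |Q_enc|/(4πε₀r²) = (2.71×10^-5)/(4π·8.85×10^-12·(0.103)²) = 2.30×10^7 N/C.

|E| = 2.30×10^7 V/m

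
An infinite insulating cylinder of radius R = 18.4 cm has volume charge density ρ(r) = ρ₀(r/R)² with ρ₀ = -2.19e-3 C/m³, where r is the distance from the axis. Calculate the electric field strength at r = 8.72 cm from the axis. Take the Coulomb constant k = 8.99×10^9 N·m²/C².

E = 1.21×10^6 N/C

Take a coaxial cylindrical Gaussian surface of radius r = 8.72 cm and length L (r < R).
λ_enc = ∫₀^r ρ(r')·2πr' dr' = (2πρ₀/R²)·r^4/4 = -5.875×10^-6 C/m.
Gauss's law: E·2πrL = λ_enc L/ε₀.
E = 2k|λ_enc|/r = 2(8.99×10^9)(5.875×10^-6)/(0.0872) = 1.21×10^6 N/C.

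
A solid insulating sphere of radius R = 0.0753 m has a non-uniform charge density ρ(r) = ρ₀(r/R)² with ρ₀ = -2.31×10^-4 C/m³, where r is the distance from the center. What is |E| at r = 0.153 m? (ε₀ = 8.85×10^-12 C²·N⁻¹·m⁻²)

E = 9.52e4 N/C

Use a concentric Gaussian sphere at r = 0.153 m (r > R, all charge enclosed).
Q_enc = 4π ∫₀^R ρ₀(r'/R)^2 r'² dr' = 4πρ₀R³/5 = -2.479×10^-7 C.
Gauss's law: E·4πr² = Q_enc/ε₀.
E = |Q_enc|/(4πε₀r²) = (2.479e-7)/(4π·8.85×10^-12·(0.153)²) = 9.52×10^4 N/C.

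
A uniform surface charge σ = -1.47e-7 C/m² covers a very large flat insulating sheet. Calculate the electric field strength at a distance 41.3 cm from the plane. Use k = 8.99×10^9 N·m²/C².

|E| = 8.30e3 N/C

The symmetry is planar: E is normal to the sheet and the same magnitude on both sides. Take a pillbox straddling the sheet with end-cap area A.
Flux Φ = 2EA and Q_enc = σA, so 2EA = σA/ε₀ ⇒ E = |σ|/(2ε₀), independent of distance.
E = 2πk|σ| = 2π(8.99×10^9)(1.47e-7) = 8.30×10^3 N/C.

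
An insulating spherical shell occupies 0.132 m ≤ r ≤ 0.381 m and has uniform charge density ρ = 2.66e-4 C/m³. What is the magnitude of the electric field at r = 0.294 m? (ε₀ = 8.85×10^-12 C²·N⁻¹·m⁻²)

E ≈ 2.68×10^6 V/m

Use a concentric Gaussian sphere at r = 0.294 m (within the shell material, 0.132 m < r < 0.381 m).
Enclosed charge is the volume from a to r: Q_enc = (4π/3)ρ(r³ − a³) = 2.575e-5 C.
By Gauss's law, ∮E·dA = E·4πr² = Q_enc/ε₀.
E = |Q_enc|/(4πε₀r²) = (2.575e-5)/(4π·8.85×10^-12·(0.294)²) = 2.68×10^6 N/C.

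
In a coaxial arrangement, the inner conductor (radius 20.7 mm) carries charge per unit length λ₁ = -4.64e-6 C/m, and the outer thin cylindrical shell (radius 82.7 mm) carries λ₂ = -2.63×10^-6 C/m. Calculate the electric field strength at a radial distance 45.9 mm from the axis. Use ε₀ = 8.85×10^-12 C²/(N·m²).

Take a coaxial cylindrical Gaussian surface of radius r = 45.9 mm and length L (between the conductors, 20.7 mm < r < 82.7 mm).
The shell at 82.7 mm lies outside the Gaussian surface, so λ_enc = λ₁ = -4.64×10^-6 C/m.
Gauss's law: E·2πrL = λ_enc L/ε₀.
E = |λ_enc|/(2πε₀r) = (4.64×10^-6)/(2π·8.85×10^-12·0.0459) = 1.82×10^6 N/C.

E ≈ 1.82e6 N/C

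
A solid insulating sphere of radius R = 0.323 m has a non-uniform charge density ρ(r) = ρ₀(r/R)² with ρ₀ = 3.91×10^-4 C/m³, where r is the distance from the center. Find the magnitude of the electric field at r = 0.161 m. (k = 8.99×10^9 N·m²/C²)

|E| ≈ 3.53×10^5 N/C

Take a concentric spherical Gaussian surface of radius r = 0.161 m (r < R).
Q_enc = ∫₀^r ρ(r')·4πr'² dr' = (4πρ₀/R²) ∫₀^r r'^4 dr' = 4πρ₀ r^5/(5·R²) = 1.019×10^-6 C.
By Gauss's law, ∮E·dA = E·4πr² = Q_enc/ε₀.
E = k|Q_enc|/r² = (8.99×10^9)(1.019×10^-6)/(0.161)² = 3.53×10^5 N/C.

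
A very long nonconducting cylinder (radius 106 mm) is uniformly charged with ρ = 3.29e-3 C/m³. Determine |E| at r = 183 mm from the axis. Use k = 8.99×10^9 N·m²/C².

E = 1.14e7 V/m

By cylindrical symmetry E is radial; use a coaxial Gaussian cylinder of radius 183 mm and length L (r > 106 mm, full cross-section enclosed).
λ_enc = ρ·πR² = (3.29×10^-3)π(0.106)² = 1.161×10^-4 C/m.
Applying ∮E·dA = Q_enc/ε₀ with the end caps contributing no flux:
E = 2k|λ_enc|/r = 2(8.99×10^9)(1.161e-4)/(0.183) = 1.14×10^7 N/C.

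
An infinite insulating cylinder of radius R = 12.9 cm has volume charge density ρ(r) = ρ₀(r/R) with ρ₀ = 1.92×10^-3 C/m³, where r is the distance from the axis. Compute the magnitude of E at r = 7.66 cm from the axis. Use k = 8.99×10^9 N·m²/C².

Coaxial Gaussian cylinder, radius r = 7.66 cm, length L (r < R).
Integrating ρ over the cross-section to radius r: λ_enc = (2πρ₀/R) ∫₀^r r'^2 dr' = 2πρ₀ r^3/(3·R) = 1.401×10^-5 C/m.
Gauss's law: E·2πrL = λ_enc L/ε₀.
E = 2k|λ_enc|/r = 2(8.99×10^9)(1.401e-5)/(0.0766) = 3.29×10^6 N/C.

E ≈ 3.29×10^6 V/m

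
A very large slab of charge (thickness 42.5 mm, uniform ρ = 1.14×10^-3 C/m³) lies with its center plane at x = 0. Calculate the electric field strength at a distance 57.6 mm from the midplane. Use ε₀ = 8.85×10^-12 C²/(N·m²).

|E| = 2.74×10^6 N/C

The point |x| = 57.6 mm lies outside the slab (half-thickness 0.02125 m). A symmetric pillbox spanning the full slab encloses Q_enc = ρ·d·A.
Flux = 2EA ⇒ E = |ρ|d/(2ε₀), independent of distance outside.
E = (1.14×10^-3)(0.0425)/(2·8.85×10^-12) = 2.74×10^6 N/C.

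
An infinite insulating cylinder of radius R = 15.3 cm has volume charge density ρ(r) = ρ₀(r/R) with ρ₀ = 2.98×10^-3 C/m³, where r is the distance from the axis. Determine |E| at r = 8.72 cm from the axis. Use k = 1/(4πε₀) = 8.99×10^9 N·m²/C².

Coaxial Gaussian cylinder, radius r = 8.72 cm, length L (r < R).
λ_enc = ∫₀^r ρ(r')·2πr' dr' = (2πρ₀/R)·r^3/3 = 2.705×10^-5 C/m.
By Gauss's law (flux through the curved wall only), E·2πrL = λ_enc L/ε₀.
E = 2k|λ_enc|/r = 2(8.99×10^9)(2.705×10^-5)/(0.0872) = 5.58×10^6 N/C.

|E| ≈ 5.58×10^6 N/C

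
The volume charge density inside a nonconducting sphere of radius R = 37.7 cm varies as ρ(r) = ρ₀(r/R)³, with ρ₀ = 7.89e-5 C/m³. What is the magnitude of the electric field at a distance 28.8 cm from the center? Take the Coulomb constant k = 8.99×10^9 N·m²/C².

Take a concentric spherical Gaussian surface of radius r = 28.8 cm (r < R).
Q_enc = ∫₀^r ρ(r')·4πr'² dr' = (4πρ₀/R³) ∫₀^r r'^5 dr' = 4πρ₀ r^6/(6·R³) = 1.76×10^-6 C.
Since E is radial and uniform over the Gaussian sphere, Φ = E·4πr² = Q_enc/ε₀.
E = k|Q_enc|/r² = (8.99×10^9)(1.76×10^-6)/(0.288)² = 1.91×10^5 N/C.

E ≈ 1.91×10^5 N/C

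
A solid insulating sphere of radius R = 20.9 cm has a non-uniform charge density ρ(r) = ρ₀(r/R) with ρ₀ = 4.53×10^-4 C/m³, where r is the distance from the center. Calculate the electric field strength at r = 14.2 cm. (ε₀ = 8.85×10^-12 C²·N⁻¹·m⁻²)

Use a concentric Gaussian sphere at r = 14.2 cm (r < R).
Q_enc = ∫₀^r ρ(r')·4πr'² dr' = (4πρ₀/R) ∫₀^r r'^3 dr' = 4πρ₀ r^4/(4·R) = 2.769×10^-6 C.
Since E is radial and uniform over the Gaussian sphere, Φ = E·4πr² = Q_enc/ε₀.
E = |Q_enc|/(4πε₀r²) = (2.769×10^-6)/(4π·8.85×10^-12·(0.142)²) = 1.23×10^6 N/C.

E = 1.23×10^6 N/C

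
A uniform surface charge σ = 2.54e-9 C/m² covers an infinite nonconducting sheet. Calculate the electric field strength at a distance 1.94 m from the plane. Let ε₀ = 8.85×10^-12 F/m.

144 N/C

By planar symmetry E is perpendicular to the sheet and uniform; use a Gaussian pillbox with flat faces of area A on each side of the sheet.
Only the two end caps contribute flux: Φ = 2EA. With Q_enc = σA, Gauss's law gives E = |σ|/(2ε₀).
E = |σ|/(2ε₀) = (2.54e-9)/(2·8.85×10^-12) = 144 N/C.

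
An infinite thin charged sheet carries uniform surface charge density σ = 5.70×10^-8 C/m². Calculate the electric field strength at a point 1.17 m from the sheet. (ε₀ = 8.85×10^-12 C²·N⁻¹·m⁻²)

Choose a cylindrical pillbox piercing the sheet, end faces (area A) parallel to it.
Flux Φ = 2EA and Q_enc = σA, so 2EA = σA/ε₀ ⇒ E = |σ|/(2ε₀), independent of distance.
E = |σ|/(2ε₀) = (5.70×10^-8)/(2·8.85×10^-12) = 3.22×10^3 N/C.

E ≈ 3.22×10^3 N/C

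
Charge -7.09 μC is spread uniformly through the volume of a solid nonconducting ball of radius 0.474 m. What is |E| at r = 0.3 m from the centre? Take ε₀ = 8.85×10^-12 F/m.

|E| ≈ 1.80e5 V/m

By spherical symmetry E is radial; choose a Gaussian sphere of radius r = 0.3 m (r < R).
For a uniform sphere the enclosed fraction is (r/R)³, so Q_enc = (-7.09 μC)(0.3/0.474)³ = -1.798×10^-6 C.
Applying ∮E·dA = Q_enc/ε₀ with Φ = E(4πr²):
E = |Q_enc|/(4πε₀r²) = (1.798×10^-6)/(4π·8.85×10^-12·(0.3)²) = 1.80×10^5 N/C.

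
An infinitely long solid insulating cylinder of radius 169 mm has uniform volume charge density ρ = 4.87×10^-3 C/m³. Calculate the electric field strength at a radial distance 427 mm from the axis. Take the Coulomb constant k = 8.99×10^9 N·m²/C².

|E| = 1.84e7 N/C

By cylindrical symmetry E is radial; use a coaxial Gaussian cylinder of radius 427 mm and length L (r > 169 mm, full cross-section enclosed).
λ_enc = ρ·πR² = (4.87e-3)π(0.169)² = 4.37×10^-4 C/m.
Since E is radial and uniform over the curved surface, Φ = E·2πrL = Q_enc/ε₀ = λ_enc L/ε₀.
E = 2k|λ_enc|/r = 2(8.99×10^9)(4.37×10^-4)/(0.427) = 1.84×10^7 N/C.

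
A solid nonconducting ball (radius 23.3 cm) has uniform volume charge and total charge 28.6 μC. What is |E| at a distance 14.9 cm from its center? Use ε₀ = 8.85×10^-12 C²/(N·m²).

By spherical symmetry E is radial; choose a Gaussian sphere of radius r = 14.9 cm (r < R).
Only the charge within r is enclosed: Q_enc = Q·(r/R)³ = (28.6 μC)·(14.9 cm/23.3 cm)³ = 7.479×10^-6 C.
Applying ∮E·dA = Q_enc/ε₀ with Φ = E(4πr²):
E = |Q_enc|/(4πε₀r²) = (7.479×10^-6)/(4π·8.85×10^-12·(0.149)²) = 3.03×10^6 N/C.

|E| = 3.03e6 V/m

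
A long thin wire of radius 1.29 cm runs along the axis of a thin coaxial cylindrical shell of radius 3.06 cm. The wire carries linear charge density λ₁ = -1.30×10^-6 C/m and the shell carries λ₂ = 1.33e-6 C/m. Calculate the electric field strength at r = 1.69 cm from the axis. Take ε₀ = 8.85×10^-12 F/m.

By cylindrical symmetry E is radial; use a coaxial Gaussian cylinder of radius 1.69 cm and length L (between the conductors, 1.29 cm < r < 3.06 cm).
Only the inner wire is enclosed; the outer shell contributes nothing inside itself. λ_enc = λ₁ = -1.30e-6 C/m.
Since E is radial and uniform over the curved surface, Φ = E·2πrL = Q_enc/ε₀ = λ_enc L/ε₀.
E = |λ_enc|/(2πε₀r) = (1.30e-6)/(2π·8.85×10^-12·0.0169) = 1.38×10^6 N/C.

|E| = 1.38e6 N/C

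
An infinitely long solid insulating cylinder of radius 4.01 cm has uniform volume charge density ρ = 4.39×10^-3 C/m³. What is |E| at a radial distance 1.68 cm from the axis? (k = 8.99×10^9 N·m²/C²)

E = 4.17e6 V/m

Choose a coaxial cylinder of radius r = 1.68 cm (arbitrary length L) as the Gaussian surface (r < R).
Charge inside radius r per length L is ρ·πr²·L, so λ_enc = ρπr² = 3.893×10^-6 C/m.
Gauss's law: E·2πrL = λ_enc L/ε₀.
E = 2k|λ_enc|/r = 2(8.99×10^9)(3.893e-6)/(0.0168) = 4.17×10^6 N/C.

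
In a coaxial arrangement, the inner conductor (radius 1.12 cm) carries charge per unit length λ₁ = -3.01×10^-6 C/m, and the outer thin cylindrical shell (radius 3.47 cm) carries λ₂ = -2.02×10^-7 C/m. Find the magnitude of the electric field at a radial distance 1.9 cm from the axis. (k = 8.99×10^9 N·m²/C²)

|E| = 2.85×10^6 N/C

By cylindrical symmetry E is radial; use a coaxial Gaussian cylinder of radius 1.9 cm and length L (between the conductors, 1.12 cm < r < 3.47 cm).
Only the inner wire is enclosed; the outer shell contributes nothing inside itself. λ_enc = λ₁ = -3.01×10^-6 C/m.
By Gauss's law (flux through the curved wall only), E·2πrL = λ_enc L/ε₀.
E = 2k|λ_enc|/r = 2(8.99×10^9)(3.01×10^-6)/(0.019) = 2.85e6 N/C.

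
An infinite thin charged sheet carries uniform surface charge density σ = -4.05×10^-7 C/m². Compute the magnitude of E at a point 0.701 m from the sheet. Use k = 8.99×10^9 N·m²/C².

E ≈ 2.29×10^4 N/C

By planar symmetry E is perpendicular to the sheet and uniform; use a Gaussian pillbox with flat faces of area A on each side of the sheet.
Only the two end caps contribute flux: Φ = 2EA. With Q_enc = σA, Gauss's law gives E = |σ|/(2ε₀).
E = 2πk|σ| = 2π(8.99×10^9)(4.05e-7) = 2.29e4 N/C.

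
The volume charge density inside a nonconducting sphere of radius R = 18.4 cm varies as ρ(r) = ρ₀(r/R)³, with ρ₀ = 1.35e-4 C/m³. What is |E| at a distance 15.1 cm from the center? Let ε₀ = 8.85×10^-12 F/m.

E ≈ 2.12×10^5 N/C

Use a concentric Gaussian sphere at r = 15.1 cm (r < R).
Integrate the density: Q_enc = 4π ∫₀^r ρ₀(r'/R)^3 r'² dr' = 4πρ₀ r^6/(6·R³) = 5.38e-7 C.
By Gauss's law, ∮E·dA = E·4πr² = Q_enc/ε₀.
E = |Q_enc|/(4πε₀r²) = (5.38×10^-7)/(4π·8.85×10^-12·(0.151)²) = 2.12e5 N/C.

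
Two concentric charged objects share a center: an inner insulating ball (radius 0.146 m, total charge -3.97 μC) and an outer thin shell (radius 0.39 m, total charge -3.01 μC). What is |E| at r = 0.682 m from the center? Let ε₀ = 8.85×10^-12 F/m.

Use a concentric Gaussian sphere at r = 0.682 m (r > 0.39 m, enclosing both).
Q_enc = (-3.97 μC) + (-3.01 μC) = -6.98×10^-6 C.
Gauss's law: E·4πr² = Q_enc/ε₀.
E = |Q_enc|/(4πε₀r²) = (6.98×10^-6)/(4π·8.85×10^-12·(0.682)²) = 1.35×10^5 N/C.

E = 1.35×10^5 N/C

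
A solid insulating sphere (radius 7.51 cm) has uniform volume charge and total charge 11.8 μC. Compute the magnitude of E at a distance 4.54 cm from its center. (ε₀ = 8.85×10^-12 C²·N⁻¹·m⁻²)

E ≈ 1.14×10^7 V/m

Take a concentric spherical Gaussian surface of radius r = 4.54 cm (r < R).
For a uniform sphere the enclosed fraction is (r/R)³, so Q_enc = (11.8 μC)(0.0454/0.0751)³ = 2.607e-6 C.
Since E is radial and uniform over the Gaussian sphere, Φ = E·4πr² = Q_enc/ε₀.
E = |Q_enc|/(4πε₀r²) = (2.607e-6)/(4π·8.85×10^-12·(0.0454)²) = 1.14e7 N/C.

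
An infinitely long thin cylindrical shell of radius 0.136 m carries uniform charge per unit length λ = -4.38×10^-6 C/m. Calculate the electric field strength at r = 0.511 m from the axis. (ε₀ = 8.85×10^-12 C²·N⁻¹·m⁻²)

|E| ≈ 1.54×10^5 V/m

Take a coaxial cylindrical Gaussian surface of radius r = 0.511 m and length L (r > 0.136 m).
The full line charge is enclosed: λ_enc = -4.38e-6 C/m.
By Gauss's law (flux through the curved wall only), E·2πrL = λ_enc L/ε₀.
E = |λ_enc|/(2πε₀r) = (4.38e-6)/(2π·8.85×10^-12·0.511) = 1.54×10^5 N/C.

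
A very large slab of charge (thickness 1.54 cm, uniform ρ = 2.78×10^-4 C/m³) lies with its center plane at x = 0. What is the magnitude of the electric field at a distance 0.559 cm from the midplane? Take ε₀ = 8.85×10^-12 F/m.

|E| = 1.76e5 N/C

By symmetry E is perpendicular to the slab. A Gaussian pillbox from −0.559 cm to +0.559 cm (face area A) lies entirely within the slab.
Q_enc = ρ·(2x)·A and flux = 2EA, so 2EA = 2ρxA/ε₀ ⇒ E = |ρ|x/ε₀.
E = (2.78e-4)(0.00559)/(8.85×10^-12) = 1.76e5 N/C.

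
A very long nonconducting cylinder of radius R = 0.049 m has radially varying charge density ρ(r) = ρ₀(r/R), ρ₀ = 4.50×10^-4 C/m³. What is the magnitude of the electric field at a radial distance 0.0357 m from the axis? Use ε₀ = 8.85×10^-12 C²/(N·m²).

E = 4.41×10^5 V/m

Choose a coaxial cylinder of radius r = 0.0357 m (arbitrary length L) as the Gaussian surface (r < R).
λ_enc = ∫₀^r ρ(r')·2πr' dr' = (2πρ₀/R)·r^3/3 = 8.751×10^-7 C/m.
Applying ∮E·dA = Q_enc/ε₀ with the end caps contributing no flux:
E = |λ_enc|/(2πε₀r) = (8.751e-7)/(2π·8.85×10^-12·0.0357) = 4.41×10^5 N/C.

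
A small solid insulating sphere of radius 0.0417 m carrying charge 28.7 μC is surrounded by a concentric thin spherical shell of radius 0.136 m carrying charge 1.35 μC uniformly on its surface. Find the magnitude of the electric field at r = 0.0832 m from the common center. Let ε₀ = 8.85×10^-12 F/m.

Symmetry ⇒ E = E(r) r̂. Gaussian sphere of radius r = 0.0832 m (between the bodies, 0.0417 m < r < 0.136 m).
The shell at 0.136 m lies outside the Gaussian surface, so Q_enc = 28.7 μC = 2.87×10^-5 C.
By Gauss's law, ∮E·dA = E·4πr² = Q_enc/ε₀.
E = |Q_enc|/(4πε₀r²) = (2.87e-5)/(4π·8.85×10^-12·(0.0832)²) = 3.73×10^7 N/C.

E ≈ 3.73×10^7 N/C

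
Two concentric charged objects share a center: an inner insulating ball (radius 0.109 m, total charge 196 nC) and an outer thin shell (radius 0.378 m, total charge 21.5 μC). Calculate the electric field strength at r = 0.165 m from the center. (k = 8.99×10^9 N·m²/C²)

Take a concentric spherical Gaussian surface of radius r = 0.165 m (between the bodies, 0.109 m < r < 0.378 m).
Only the inner charge is enclosed; the outer shell contributes nothing inside itself. Q_enc = 196 nC = 1.96e-7 C.
Applying ∮E·dA = Q_enc/ε₀ with Φ = E(4πr²):
E = k|Q_enc|/r² = (8.99×10^9)(1.96×10^-7)/(0.165)² = 6.47e4 N/C.

|E| ≈ 6.47×10^4 V/m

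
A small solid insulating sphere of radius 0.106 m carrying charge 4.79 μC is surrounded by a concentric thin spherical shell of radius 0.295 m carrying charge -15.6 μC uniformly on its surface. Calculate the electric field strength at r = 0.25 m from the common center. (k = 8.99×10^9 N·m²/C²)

|E| ≈ 6.89×10^5 N/C

Take a concentric spherical Gaussian surface of radius r = 0.25 m (between the bodies, 0.106 m < r < 0.295 m).
Only the inner charge is enclosed; the outer shell contributes nothing inside itself. Q_enc = 4.79 μC = 4.79×10^-6 C.
By Gauss's law, ∮E·dA = E·4πr² = Q_enc/ε₀.
E = k|Q_enc|/r² = (8.99×10^9)(4.79e-6)/(0.25)² = 6.89×10^5 N/C.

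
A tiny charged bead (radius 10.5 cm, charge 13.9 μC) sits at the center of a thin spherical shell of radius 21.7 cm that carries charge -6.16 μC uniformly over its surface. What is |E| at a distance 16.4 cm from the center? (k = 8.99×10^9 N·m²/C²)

By spherical symmetry E is radial; choose a Gaussian sphere of radius r = 16.4 cm (between the bodies, 10.5 cm < r < 21.7 cm).
The shell at 21.7 cm lies outside the Gaussian surface, so Q_enc = 13.9 μC = 1.39×10^-5 C.
Since E is radial and uniform over the Gaussian sphere, Φ = E·4πr² = Q_enc/ε₀.
E = k|Q_enc|/r² = (8.99×10^9)(1.39×10^-5)/(0.164)² = 4.65×10^6 N/C.

|E| ≈ 4.65e6 N/C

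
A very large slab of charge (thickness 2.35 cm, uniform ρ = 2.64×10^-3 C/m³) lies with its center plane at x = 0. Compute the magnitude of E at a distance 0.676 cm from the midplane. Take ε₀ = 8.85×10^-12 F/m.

E ≈ 2.02e6 N/C

By symmetry E is perpendicular to the slab. A Gaussian pillbox from −0.676 cm to +0.676 cm (face area A) lies entirely within the slab.
Q_enc = ρ·(2x)·A and flux = 2EA, so 2EA = 2ρxA/ε₀ ⇒ E = |ρ|x/ε₀.
E = (2.64×10^-3)(0.00676)/(8.85×10^-12) = 2.02×10^6 N/C.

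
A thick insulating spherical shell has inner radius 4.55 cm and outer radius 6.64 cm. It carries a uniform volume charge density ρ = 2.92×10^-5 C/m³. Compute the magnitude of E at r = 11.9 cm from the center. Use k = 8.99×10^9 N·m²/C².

E = 1.54e4 N/C

By spherical symmetry E is radial; choose a Gaussian sphere of radius r = 11.9 cm (r > 6.64 cm, enclosing the whole shell).
Q_enc = ρ·(4π/3)(b³ − a³) = (2.92e-5)·(4π/3)·((0.0664)³ − (0.0455)³) = 2.429e-8 C.
Gauss's law: E·4πr² = Q_enc/ε₀.
E = k|Q_enc|/r² = (8.99×10^9)(2.429×10^-8)/(0.119)² = 1.54×10^4 N/C.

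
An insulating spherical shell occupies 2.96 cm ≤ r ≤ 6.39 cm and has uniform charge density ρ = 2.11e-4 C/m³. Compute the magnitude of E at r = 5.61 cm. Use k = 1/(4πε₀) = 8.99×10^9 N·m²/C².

E = 3.80e5 N/C

Take a concentric spherical Gaussian surface of radius r = 5.61 cm (within the shell material, 2.96 cm < r < 6.39 cm).
Only the shell between 2.96 cm and r is enclosed: Q_enc = ρ·(4π/3)(r³ − a³) = (2.11×10^-4)·(4π/3)·((0.0561)³ − (0.0296)³) = 1.331e-7 C.
Gauss's law: E·4πr² = Q_enc/ε₀.
E = k|Q_enc|/r² = (8.99×10^9)(1.331×10^-7)/(0.0561)² = 3.80×10^5 N/C.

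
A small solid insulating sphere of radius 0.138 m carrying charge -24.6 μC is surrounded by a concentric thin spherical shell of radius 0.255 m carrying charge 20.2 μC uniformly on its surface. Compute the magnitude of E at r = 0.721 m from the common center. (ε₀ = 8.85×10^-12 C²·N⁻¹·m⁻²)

By spherical symmetry E is radial; choose a Gaussian sphere of radius r = 0.721 m (r > 0.255 m, enclosing both).
Q_enc = (-24.6 μC) + (20.2 μC) = -4.40×10^-6 C.
Applying ∮E·dA = Q_enc/ε₀ with Φ = E(4πr²):
E = |Q_enc|/(4πε₀r²) = (4.40×10^-6)/(4π·8.85×10^-12·(0.721)²) = 7.61×10^4 N/C.

|E| = 7.61e4 N/C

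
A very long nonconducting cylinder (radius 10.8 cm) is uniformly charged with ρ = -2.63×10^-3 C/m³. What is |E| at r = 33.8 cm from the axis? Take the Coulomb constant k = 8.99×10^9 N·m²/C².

E ≈ 5.13×10^6 V/m

Coaxial Gaussian cylinder, radius r = 33.8 cm, length L (r > 10.8 cm, full cross-section enclosed).
λ_enc = ρ·πR² = (-2.63e-3)π(0.108)² = -9.637×10^-5 C/m.
Since E is radial and uniform over the curved surface, Φ = E·2πrL = Q_enc/ε₀ = λ_enc L/ε₀.
E = 2k|λ_enc|/r = 2(8.99×10^9)(9.637×10^-5)/(0.338) = 5.13×10^6 N/C.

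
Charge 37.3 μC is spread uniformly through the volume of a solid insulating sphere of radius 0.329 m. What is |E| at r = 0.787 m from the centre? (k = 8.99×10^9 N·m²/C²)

Symmetry ⇒ E = E(r) r̂. Gaussian sphere of radius r = 0.787 m (r > R, so the entire charge is enclosed).
Q_enc = 37.3 μC = 3.73×10^-5 C.
By Gauss's law, ∮E·dA = E·4πr² = Q_enc/ε₀.
E = k|Q_enc|/r² = (8.99×10^9)(3.73×10^-5)/(0.787)² = 5.41×10^5 N/C.

E = 5.41e5 N/C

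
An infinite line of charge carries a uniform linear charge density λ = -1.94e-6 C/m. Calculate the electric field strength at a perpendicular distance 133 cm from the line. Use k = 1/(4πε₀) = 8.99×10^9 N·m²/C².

Coaxial Gaussian cylinder, radius r = 133 cm, length L.
Q_enc = λL, so λ_enc = -1.94×10^-6 C/m.
Since E is radial and uniform over the curved surface, Φ = E·2πrL = Q_enc/ε₀ = λ_enc L/ε₀.
E = 2k|λ_enc|/r = 2(8.99×10^9)(1.94×10^-6)/(1.33) = 2.62×10^4 N/C.

|E| = 2.62×10^4 N/C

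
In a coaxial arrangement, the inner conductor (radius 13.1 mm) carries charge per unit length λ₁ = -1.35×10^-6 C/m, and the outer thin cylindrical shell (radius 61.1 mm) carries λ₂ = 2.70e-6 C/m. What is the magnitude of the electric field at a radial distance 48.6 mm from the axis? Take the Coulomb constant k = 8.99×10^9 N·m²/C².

4.99×10^5 N/C

Choose a coaxial cylinder of radius r = 48.6 mm (arbitrary length L) as the Gaussian surface (between the conductors, 13.1 mm < r < 61.1 mm).
Only the inner wire is enclosed; the outer shell contributes nothing inside itself. λ_enc = λ₁ = -1.35×10^-6 C/m.
Applying ∮E·dA = Q_enc/ε₀ with the end caps contributing no flux:
E = 2k|λ_enc|/r = 2(8.99×10^9)(1.35×10^-6)/(0.0486) = 4.99e5 N/C.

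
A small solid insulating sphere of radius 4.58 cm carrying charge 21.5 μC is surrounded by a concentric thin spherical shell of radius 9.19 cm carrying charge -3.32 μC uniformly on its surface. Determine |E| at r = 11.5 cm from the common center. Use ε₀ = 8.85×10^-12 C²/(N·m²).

Symmetry ⇒ E = E(r) r̂. Gaussian sphere of radius r = 11.5 cm (r > 9.19 cm, enclosing both).
Q_enc = (21.5 μC) + (-3.32 μC) = 1.818×10^-5 C.
Applying ∮E·dA = Q_enc/ε₀ with Φ = E(4πr²):
E = |Q_enc|/(4πε₀r²) = (1.818×10^-5)/(4π·8.85×10^-12·(0.115)²) = 1.24×10^7 N/C.

|E| ≈ 1.24×10^7 N/C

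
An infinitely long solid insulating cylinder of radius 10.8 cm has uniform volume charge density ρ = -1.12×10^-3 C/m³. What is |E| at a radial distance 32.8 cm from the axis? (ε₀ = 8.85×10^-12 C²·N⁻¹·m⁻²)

E ≈ 2.25e6 V/m

By cylindrical symmetry E is radial; use a coaxial Gaussian cylinder of radius 32.8 cm and length L (r > 10.8 cm, full cross-section enclosed).
λ_enc = ρ·πR² = (-1.12e-3)π(0.108)² = -4.104×10^-5 C/m.
Since E is radial and uniform over the curved surface, Φ = E·2πrL = Q_enc/ε₀ = λ_enc L/ε₀.
E = |λ_enc|/(2πε₀r) = (4.104×10^-5)/(2π·8.85×10^-12·0.328) = 2.25e6 N/C.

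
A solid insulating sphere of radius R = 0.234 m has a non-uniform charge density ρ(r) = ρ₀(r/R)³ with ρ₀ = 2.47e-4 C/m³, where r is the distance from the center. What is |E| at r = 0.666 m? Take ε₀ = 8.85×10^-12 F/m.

E ≈ 1.34e5 N/C

Use a concentric Gaussian sphere at r = 0.666 m (r > R, all charge enclosed).
Q_enc = 4π ∫₀^R ρ₀(r'/R)^3 r'² dr' = 4πρ₀R³/6 = 6.628×10^-6 C.
Since E is radial and uniform over the Gaussian sphere, Φ = E·4πr² = Q_enc/ε₀.
E = |Q_enc|/(4πε₀r²) = (6.628×10^-6)/(4π·8.85×10^-12·(0.666)²) = 1.34×10^5 N/C.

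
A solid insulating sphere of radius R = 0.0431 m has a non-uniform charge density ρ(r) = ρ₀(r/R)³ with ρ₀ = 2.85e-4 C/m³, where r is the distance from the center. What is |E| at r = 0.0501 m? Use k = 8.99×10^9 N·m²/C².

Symmetry ⇒ E = E(r) r̂. Gaussian sphere of radius r = 0.0501 m (r > R, all charge enclosed).
Q_enc = 4π ∫₀^R ρ₀(r'/R)^3 r'² dr' = 4πρ₀R³/6 = 4.779×10^-8 C.
Applying ∮E·dA = Q_enc/ε₀ with Φ = E(4πr²):
E = k|Q_enc|/r² = (8.99×10^9)(4.779×10^-8)/(0.0501)² = 1.71×10^5 N/C.

E ≈ 1.71e5 V/m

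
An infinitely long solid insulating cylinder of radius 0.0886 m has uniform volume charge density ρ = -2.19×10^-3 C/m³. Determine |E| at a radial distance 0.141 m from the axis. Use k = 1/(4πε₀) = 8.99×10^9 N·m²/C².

Take a coaxial cylindrical Gaussian surface of radius r = 0.141 m and length L (r > 0.0886 m, full cross-section enclosed).
λ_enc = ρ·πR² = (-2.19×10^-3)π(0.0886)² = -5.401×10^-5 C/m.
Since E is radial and uniform over the curved surface, Φ = E·2πrL = Q_enc/ε₀ = λ_enc L/ε₀.
E = 2k|λ_enc|/r = 2(8.99×10^9)(5.401×10^-5)/(0.141) = 6.89×10^6 N/C.

E = 6.89×10^6 N/C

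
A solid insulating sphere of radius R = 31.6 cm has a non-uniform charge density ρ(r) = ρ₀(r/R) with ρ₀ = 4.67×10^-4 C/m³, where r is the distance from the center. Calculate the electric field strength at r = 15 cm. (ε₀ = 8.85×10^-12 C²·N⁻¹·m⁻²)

Symmetry ⇒ E = E(r) r̂. Gaussian sphere of radius r = 15 cm (r < R).
Q_enc = ∫₀^r ρ(r')·4πr'² dr' = (4πρ₀/R) ∫₀^r r'^3 dr' = 4πρ₀ r^4/(4·R) = 2.35×10^-6 C.
By Gauss's law, ∮E·dA = E·4πr² = Q_enc/ε₀.
E = |Q_enc|/(4πε₀r²) = (2.35×10^-6)/(4π·8.85×10^-12·(0.15)²) = 9.39e5 N/C.

E = 9.39×10^5 N/C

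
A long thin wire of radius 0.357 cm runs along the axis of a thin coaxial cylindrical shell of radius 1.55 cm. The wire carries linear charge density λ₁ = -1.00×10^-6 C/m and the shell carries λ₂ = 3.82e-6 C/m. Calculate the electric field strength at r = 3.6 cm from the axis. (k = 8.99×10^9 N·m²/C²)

Coaxial Gaussian cylinder, radius r = 3.6 cm, length L (r > 1.55 cm, enclosing both).
λ_enc = λ₁ + λ₂ = (-1.00×10^-6) + (3.82×10^-6) = 2.82×10^-6 C/m.
Applying ∮E·dA = Q_enc/ε₀ with the end caps contributing no flux:
E = 2k|λ_enc|/r = 2(8.99×10^9)(2.82×10^-6)/(0.036) = 1.41e6 N/C.

E = 1.41×10^6 V/m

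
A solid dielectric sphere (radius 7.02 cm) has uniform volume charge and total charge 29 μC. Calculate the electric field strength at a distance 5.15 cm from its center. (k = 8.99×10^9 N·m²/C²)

By spherical symmetry E is radial; choose a Gaussian sphere of radius r = 5.15 cm (r < R).
For a uniform sphere the enclosed fraction is (r/R)³, so Q_enc = (29 μC)(0.0515/0.0702)³ = 1.145×10^-5 C.
By Gauss's law, ∮E·dA = E·4πr² = Q_enc/ε₀.
E = k|Q_enc|/r² = (8.99×10^9)(1.145×10^-5)/(0.0515)² = 3.88×10^7 N/C.

|E| ≈ 3.88×10^7 N/C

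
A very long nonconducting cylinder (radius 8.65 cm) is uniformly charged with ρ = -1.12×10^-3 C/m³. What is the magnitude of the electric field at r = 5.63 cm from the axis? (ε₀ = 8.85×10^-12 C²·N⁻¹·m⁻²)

Choose a coaxial cylinder of radius r = 5.63 cm (arbitrary length L) as the Gaussian surface (r < R).
Charge inside radius r per length L is ρ·πr²·L, so λ_enc = ρπr² = -1.115×10^-5 C/m.
Since E is radial and uniform over the curved surface, Φ = E·2πrL = Q_enc/ε₀ = λ_enc L/ε₀.
E = |λ_enc|/(2πε₀r) = (1.115×10^-5)/(2π·8.85×10^-12·0.0563) = 3.56×10^6 N/C.

|E| = 3.56×10^6 V/m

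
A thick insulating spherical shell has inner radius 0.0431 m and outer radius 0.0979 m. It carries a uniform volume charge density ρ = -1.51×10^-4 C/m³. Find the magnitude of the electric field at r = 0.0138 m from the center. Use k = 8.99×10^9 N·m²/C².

|E| = 0 N/C

Take a concentric spherical Gaussian surface of radius r = 0.0138 m (r < 0.0431 m, inside the empty cavity).
Q_enc = 0 (all charge lies at larger r); Gauss's law gives E = 0.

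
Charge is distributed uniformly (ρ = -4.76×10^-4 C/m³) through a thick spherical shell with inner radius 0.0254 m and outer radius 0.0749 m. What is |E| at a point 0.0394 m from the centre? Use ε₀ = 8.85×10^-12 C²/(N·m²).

Take a concentric spherical Gaussian surface of radius r = 0.0394 m (within the shell material, 0.0254 m < r < 0.0749 m).
Enclosed charge is the volume from a to r: Q_enc = (4π/3)ρ(r³ − a³) = -8.928×10^-8 C.
By Gauss's law, ∮E·dA = E·4πr² = Q_enc/ε₀.
E = |Q_enc|/(4πε₀r²) = (8.928×10^-8)/(4π·8.85×10^-12·(0.0394)²) = 5.17×10^5 N/C.

5.17e5 N/C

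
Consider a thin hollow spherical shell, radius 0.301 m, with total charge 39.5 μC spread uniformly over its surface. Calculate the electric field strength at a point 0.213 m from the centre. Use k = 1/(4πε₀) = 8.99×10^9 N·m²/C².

Use a concentric Gaussian sphere at r = 0.213 m (inside the shell, r < 0.301 m).
No charge lies within this surface, so Q_enc = 0 and Gauss's law gives E·4πr² = 0 ⇒ E = 0.

|E| = 0 N/C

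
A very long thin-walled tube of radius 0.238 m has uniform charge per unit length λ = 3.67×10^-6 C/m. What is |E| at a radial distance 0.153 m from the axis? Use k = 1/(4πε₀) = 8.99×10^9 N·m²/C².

Coaxial Gaussian cylinder, radius r = 0.153 m, length L (r < 0.238 m, inside the shell).
All the surface charge lies outside this cylinder: Q_enc = 0, hence E = 0.

|E| = 0 V/m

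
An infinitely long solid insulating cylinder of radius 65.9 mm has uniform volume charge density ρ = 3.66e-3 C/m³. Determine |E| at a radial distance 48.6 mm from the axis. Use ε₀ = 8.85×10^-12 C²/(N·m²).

Coaxial Gaussian cylinder, radius r = 48.6 mm, length L (r < R).
Enclosed charge per unit length: λ_enc = ρ·πr² = (3.66e-3)π(0.0486)² = 2.716×10^-5 C/m.
Since E is radial and uniform over the curved surface, Φ = E·2πrL = Q_enc/ε₀ = λ_enc L/ε₀.
E = |λ_enc|/(2πε₀r) = (2.716e-5)/(2π·8.85×10^-12·0.0486) = 1.00×10^7 N/C.

|E| ≈ 1.00×10^7 V/m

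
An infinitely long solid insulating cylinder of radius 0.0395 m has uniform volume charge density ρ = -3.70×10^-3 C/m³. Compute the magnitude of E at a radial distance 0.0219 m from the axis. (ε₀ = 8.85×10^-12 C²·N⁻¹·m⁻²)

Choose a coaxial cylinder of radius r = 0.0219 m (arbitrary length L) as the Gaussian surface (r < R).
Charge inside radius r per length L is ρ·πr²·L, so λ_enc = ρπr² = -5.575×10^-6 C/m.
By Gauss's law (flux through the curved wall only), E·2πrL = λ_enc L/ε₀.
E = |λ_enc|/(2πε₀r) = (5.575×10^-6)/(2π·8.85×10^-12·0.0219) = 4.58×10^6 N/C.

|E| = 4.58×10^6 V/m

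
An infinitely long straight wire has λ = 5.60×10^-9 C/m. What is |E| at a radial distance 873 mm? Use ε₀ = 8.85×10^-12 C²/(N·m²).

|E| = 115 N/C

By cylindrical symmetry E is radial; use a coaxial Gaussian cylinder of radius 873 mm and length L.
Q_enc = λL, so λ_enc = 5.60×10^-9 C/m.
Gauss's law: E·2πrL = λ_enc L/ε₀.
E = |λ_enc|/(2πε₀r) = (5.60×10^-9)/(2π·8.85×10^-12·0.873) = 115 N/C.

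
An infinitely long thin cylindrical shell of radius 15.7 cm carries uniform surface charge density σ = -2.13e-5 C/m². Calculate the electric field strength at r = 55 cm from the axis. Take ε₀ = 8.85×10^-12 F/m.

E ≈ 6.87×10^5 N/C

Choose a coaxial cylinder of radius r = 55 cm (arbitrary length L) as the Gaussian surface (r > 15.7 cm).
The whole shell is enclosed: λ_enc = σ·2πR = (-2.13×10^-5)·2π·(0.157) = -2.101×10^-5 C/m.
Gauss's law: E·2πrL = λ_enc L/ε₀.
E = |λ_enc|/(2πε₀r) = (2.101e-5)/(2π·8.85×10^-12·0.55) = 6.87e5 N/C.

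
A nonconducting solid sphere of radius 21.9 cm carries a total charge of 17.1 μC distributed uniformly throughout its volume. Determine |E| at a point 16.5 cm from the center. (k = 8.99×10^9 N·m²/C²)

By spherical symmetry E is radial; choose a Gaussian sphere of radius r = 16.5 cm (r < R).
For a uniform sphere the enclosed fraction is (r/R)³, so Q_enc = (17.1 μC)(0.165/0.219)³ = 7.313×10^-6 C.
Gauss's law: E·4πr² = Q_enc/ε₀.
E = k|Q_enc|/r² = (8.99×10^9)(7.313×10^-6)/(0.165)² = 2.41e6 N/C.

2.41×10^6 N/C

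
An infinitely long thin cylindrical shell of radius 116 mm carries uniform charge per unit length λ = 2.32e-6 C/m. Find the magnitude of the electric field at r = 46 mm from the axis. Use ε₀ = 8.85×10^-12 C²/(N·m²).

|E| = 0 V/m

Coaxial Gaussian cylinder, radius r = 46 mm, length L (r < 116 mm, inside the shell).
No charge is enclosed, so Gauss's law gives E·2πrL = 0 ⇒ E = 0.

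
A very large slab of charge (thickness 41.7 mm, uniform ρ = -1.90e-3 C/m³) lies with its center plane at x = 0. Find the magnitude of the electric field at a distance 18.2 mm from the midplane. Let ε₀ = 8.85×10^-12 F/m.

E = 3.91×10^6 V/m

By symmetry E is perpendicular to the slab. A Gaussian pillbox from −18.2 mm to +18.2 mm (face area A) lies entirely within the slab.
Q_enc = ρ·(2x)·A and flux = 2EA, so 2EA = 2ρxA/ε₀ ⇒ E = |ρ|x/ε₀.
E = (1.90×10^-3)(0.0182)/(8.85×10^-12) = 3.91×10^6 N/C.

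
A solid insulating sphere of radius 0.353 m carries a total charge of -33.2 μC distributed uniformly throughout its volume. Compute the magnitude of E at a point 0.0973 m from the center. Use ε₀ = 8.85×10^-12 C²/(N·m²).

|E| ≈ 6.60e5 V/m

Take a concentric spherical Gaussian surface of radius r = 0.0973 m (r < R).
Only the charge within r is enclosed: Q_enc = Q·(r/R)³ = (-33.2 μC)·(0.0973 m/0.353 m)³ = -6.953×10^-7 C.
By Gauss's law, ∮E·dA = E·4πr² = Q_enc/ε₀.
E = |Q_enc|/(4πε₀r²) = (6.953×10^-7)/(4π·8.85×10^-12·(0.0973)²) = 6.60e5 N/C.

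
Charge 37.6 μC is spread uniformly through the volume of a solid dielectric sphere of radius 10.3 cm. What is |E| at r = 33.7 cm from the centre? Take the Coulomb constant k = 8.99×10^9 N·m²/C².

E ≈ 2.98×10^6 V/m

By spherical symmetry E is radial; choose a Gaussian sphere of radius r = 33.7 cm (r > R, so the entire charge is enclosed).
Q_enc = 37.6 μC = 3.76×10^-5 C.
Since E is radial and uniform over the Gaussian sphere, Φ = E·4πr² = Q_enc/ε₀.
E = k|Q_enc|/r² = (8.99×10^9)(3.76×10^-5)/(0.337)² = 2.98e6 N/C.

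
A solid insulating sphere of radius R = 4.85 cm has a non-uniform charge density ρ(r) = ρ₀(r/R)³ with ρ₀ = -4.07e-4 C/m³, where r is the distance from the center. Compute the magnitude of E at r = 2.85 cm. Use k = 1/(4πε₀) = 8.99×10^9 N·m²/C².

|E| = 4.43e4 V/m

By spherical symmetry E is radial; choose a Gaussian sphere of radius r = 2.85 cm (r < R).
Q_enc = ∫₀^r ρ(r')·4πr'² dr' = (4πρ₀/R³) ∫₀^r r'^5 dr' = 4πρ₀ r^6/(6·R³) = -4.004e-9 C.
Applying ∮E·dA = Q_enc/ε₀ with Φ = E(4πr²):
E = k|Q_enc|/r² = (8.99×10^9)(4.004×10^-9)/(0.0285)² = 4.43×10^4 N/C.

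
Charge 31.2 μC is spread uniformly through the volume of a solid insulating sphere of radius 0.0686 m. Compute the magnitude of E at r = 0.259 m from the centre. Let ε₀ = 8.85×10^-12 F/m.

4.18e6 V/m

By spherical symmetry E is radial; choose a Gaussian sphere of radius r = 0.259 m (r > R, so the entire charge is enclosed).
Q_enc = 31.2 μC = 3.12e-5 C.
Applying ∮E·dA = Q_enc/ε₀ with Φ = E(4πr²):
E = |Q_enc|/(4πε₀r²) = (3.12×10^-5)/(4π·8.85×10^-12·(0.259)²) = 4.18e6 N/C.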